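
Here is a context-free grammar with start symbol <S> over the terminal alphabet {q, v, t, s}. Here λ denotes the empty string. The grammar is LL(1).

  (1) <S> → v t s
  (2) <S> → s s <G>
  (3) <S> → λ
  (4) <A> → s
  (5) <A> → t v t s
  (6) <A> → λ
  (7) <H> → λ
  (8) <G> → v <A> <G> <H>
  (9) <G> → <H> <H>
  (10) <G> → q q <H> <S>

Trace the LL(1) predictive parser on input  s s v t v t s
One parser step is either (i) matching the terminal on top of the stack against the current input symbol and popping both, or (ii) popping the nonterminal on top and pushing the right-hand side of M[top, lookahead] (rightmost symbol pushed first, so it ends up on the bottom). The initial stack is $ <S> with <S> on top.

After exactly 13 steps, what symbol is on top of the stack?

      Stack              Input            Action
   1  $ <S>              s s v t v t s $  expand <S> → s s <G>
   2  $ <G> s s          s s v t v t s $  match s
   3  $ <G> s            s v t v t s $    match s
   4  $ <G>              v t v t s $      expand <G> → v <A> <G> <H>
   5  $ <H> <G> <A> v    v t v t s $      match v
   6  $ <H> <G> <A>      t v t s $        expand <A> → t v t s
   7  $ <H> <G> s t v t  t v t s $        match t
   8  $ <H> <G> s t v    v t s $          match v
   9  $ <H> <G> s t      t s $            match t
  10  $ <H> <G> s        s $              match s
  11  $ <H> <G>          $                expand <G> → <H> <H>
  12  $ <H> <H> <H>      $                expand <H> → λ
  13  $ <H> <H>          $                expand <H> → λ
Stack after step 13: $ <H> (top = <H>).

<H>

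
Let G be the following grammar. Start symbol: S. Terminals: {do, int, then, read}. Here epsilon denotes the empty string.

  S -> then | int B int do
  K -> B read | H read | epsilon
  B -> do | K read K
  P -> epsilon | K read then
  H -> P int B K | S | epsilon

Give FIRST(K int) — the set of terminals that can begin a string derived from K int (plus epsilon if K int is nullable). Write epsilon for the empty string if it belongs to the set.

{do, int, read, then}

FIRST(S) = {int, then}
FIRST(K) = {epsilon, do, int, read, then}  (via B read, H read)
FIRST(B) = {do, int, read, then}  (via K read K)
FIRST(P) = {epsilon, do, int, read, then}  (via K read then)
FIRST(H) = {epsilon, do, int, read, then}  (via P int B K, S)
FIRST(K int): take FIRST of each symbol in turn, carrying on past any symbol whose FIRST contains epsilon; result {do, int, read, then}.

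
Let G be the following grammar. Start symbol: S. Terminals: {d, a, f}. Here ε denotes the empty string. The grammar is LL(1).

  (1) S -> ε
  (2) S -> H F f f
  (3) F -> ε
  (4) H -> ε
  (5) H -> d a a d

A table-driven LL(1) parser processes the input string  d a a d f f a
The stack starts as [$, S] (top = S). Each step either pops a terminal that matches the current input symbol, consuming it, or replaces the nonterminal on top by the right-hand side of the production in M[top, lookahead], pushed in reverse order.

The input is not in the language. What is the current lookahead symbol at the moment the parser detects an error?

      Stack            Input            Action
   1  $ S              d a a d f f a $  expand S -> H F f f
   2  $ f f F H        d a a d f f a $  expand H -> d a a d
   3  $ f f F d a a d  d a a d f f a $  match d
   4  $ f f F d a a    a a d f f a $    match a
   5  $ f f F d a      a d f f a $      match a
   6  $ f f F d        d f f a $        match d
   7  $ f f F          f f a $          expand F -> ε
   8  $ f f            f f a $          match f
   9  $ f              f a $            match f
  10  $                a $              error: stack empty but input remains

a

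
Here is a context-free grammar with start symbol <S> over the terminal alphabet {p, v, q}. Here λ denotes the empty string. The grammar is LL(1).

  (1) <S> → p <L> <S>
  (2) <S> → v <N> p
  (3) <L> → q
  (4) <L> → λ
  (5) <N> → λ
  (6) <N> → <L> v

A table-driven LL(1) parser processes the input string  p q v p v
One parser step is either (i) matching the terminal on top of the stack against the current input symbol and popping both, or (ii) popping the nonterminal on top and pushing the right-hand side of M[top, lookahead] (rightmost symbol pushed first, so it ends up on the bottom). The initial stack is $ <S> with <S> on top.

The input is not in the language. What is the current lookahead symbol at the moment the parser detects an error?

     Stack        Input        Action
  1  $ <S>        p q v p v $  expand <S> → p <L> <S>
  2  $ <S> <L> p  p q v p v $  match p
  3  $ <S> <L>    q v p v $    expand <L> → q
  4  $ <S> q      q v p v $    match q
  5  $ <S>        v p v $      expand <S> → v <N> p
  6  $ p <N> v    v p v $      match v
  7  $ p <N>      p v $        expand <N> → λ
  8  $ p          p v $        match p
  9  $            v $          error: stack empty but input remains

v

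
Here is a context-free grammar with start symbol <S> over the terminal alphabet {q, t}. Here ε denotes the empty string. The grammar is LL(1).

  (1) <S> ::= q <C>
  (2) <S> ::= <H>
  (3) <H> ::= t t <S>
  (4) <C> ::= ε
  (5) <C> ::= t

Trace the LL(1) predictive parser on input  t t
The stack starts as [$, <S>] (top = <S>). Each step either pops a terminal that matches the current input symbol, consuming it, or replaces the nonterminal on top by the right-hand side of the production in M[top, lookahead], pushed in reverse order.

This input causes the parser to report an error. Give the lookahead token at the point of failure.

$

step 1: stack=$ <S>  input=t t $  — expand <S> ::= <H>
step 2: stack=$ <H>  input=t t $  — expand <H> ::= t t <S>
step 3: stack=$ <S> t t  input=t t $  — match t
step 4: stack=$ <S> t  input=t $  — match t
step 5: stack=$ <S>  input=$  — error: M[<S>, $] is empty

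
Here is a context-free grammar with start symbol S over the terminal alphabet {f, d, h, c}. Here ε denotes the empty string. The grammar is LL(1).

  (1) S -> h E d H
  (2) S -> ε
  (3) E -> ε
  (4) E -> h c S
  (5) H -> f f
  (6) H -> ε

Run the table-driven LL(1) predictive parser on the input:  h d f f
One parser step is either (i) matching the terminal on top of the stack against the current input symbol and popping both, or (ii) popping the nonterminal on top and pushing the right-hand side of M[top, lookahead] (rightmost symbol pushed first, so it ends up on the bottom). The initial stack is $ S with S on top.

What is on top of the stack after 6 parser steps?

step 1: stack=$ S  input=h d f f $  — expand S -> h E d H
step 2: stack=$ H d E h  input=h d f f $  — match h
step 3: stack=$ H d E  input=d f f $  — expand E -> ε
step 4: stack=$ H d  input=d f f $  — match d
step 5: stack=$ H  input=f f $  — expand H -> f f
step 6: stack=$ f f  input=f f $  — match f
Stack after step 6: $ f (top = f).

f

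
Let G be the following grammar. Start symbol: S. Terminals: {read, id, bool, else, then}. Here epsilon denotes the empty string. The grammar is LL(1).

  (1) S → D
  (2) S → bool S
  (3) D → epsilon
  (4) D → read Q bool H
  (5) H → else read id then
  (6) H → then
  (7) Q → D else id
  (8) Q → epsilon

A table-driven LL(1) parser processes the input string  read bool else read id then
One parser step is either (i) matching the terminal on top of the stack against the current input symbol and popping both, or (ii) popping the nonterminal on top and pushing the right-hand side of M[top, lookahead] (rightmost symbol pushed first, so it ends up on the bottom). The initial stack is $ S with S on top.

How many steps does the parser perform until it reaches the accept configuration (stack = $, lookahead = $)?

10

step 1: stack=$ S  input=read bool else read id then $  — expand S → D
step 2: stack=$ D  input=read bool else read id then $  — expand D → read Q bool H
step 3: stack=$ H bool Q read  input=read bool else read id then $  — match read
step 4: stack=$ H bool Q  input=bool else read id then $  — expand Q → epsilon
step 5: stack=$ H bool  input=bool else read id then $  — match bool
step 6: stack=$ H  input=else read id then $  — expand H → else read id then
step 7: stack=$ then id read else  input=else read id then $  — match else
step 8: stack=$ then id read  input=read id then $  — match read
step 9: stack=$ then id  input=id then $  — match id
step 10: stack=$ then  input=then $  — match then
Accept reached after 10 steps.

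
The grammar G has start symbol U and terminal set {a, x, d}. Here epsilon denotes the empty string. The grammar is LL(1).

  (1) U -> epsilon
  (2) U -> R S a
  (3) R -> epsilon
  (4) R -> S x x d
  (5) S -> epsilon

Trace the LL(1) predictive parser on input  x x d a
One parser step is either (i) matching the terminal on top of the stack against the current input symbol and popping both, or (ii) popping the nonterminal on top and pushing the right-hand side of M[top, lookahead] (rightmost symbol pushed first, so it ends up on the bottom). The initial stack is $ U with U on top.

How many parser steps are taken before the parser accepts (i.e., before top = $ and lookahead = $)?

     Stack          Input      Action
  1  $ U            x x d a $  expand U -> R S a
  2  $ a S R        x x d a $  expand R -> S x x d
  3  $ a S d x x S  x x d a $  expand S -> epsilon
  4  $ a S d x x    x x d a $  match x
  5  $ a S d x      x d a $    match x
  6  $ a S d        d a $      match d
  7  $ a S          a $        expand S -> epsilon
  8  $ a            a $        match a
Accept reached after 8 steps.

8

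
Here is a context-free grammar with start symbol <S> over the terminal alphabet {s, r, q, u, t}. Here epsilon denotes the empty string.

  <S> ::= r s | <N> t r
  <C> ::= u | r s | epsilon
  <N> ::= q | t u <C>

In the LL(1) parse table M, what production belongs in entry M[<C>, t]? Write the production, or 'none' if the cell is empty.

<C> ::= epsilon

FIRST(<C>) = {epsilon, r, u}
FIRST(<N>) = {q, t}
FIRST(<S>) = {q, r, t}  (via <N> t r)
FOLLOW(<S>) includes $ since <S> is the start symbol.
FOLLOW(<N>): in <S>::=<N> t r, <N> is followed by t r with FIRST {t}. Thus FOLLOW(<N>) = {t}.
FOLLOW(<C>): in <N>::=t u <C>, the suffix after <C> is empty, so FOLLOW(<C>) ⊇ FOLLOW(<N>) = {t}. Thus FOLLOW(<C>) = {t}.
For <C> ::= u: FIRST(u) = {u}, so it goes in M[<C>, t] for t ∈ {u}.
For <C> ::= r s: FIRST(r s) = {r}, so it goes in M[<C>, t] for t ∈ {r}.
For <C> ::= epsilon: FIRST(epsilon) = {epsilon}, so it goes in M[<C>, t] for t ∈ {}; since epsilon ∈ FIRST, also for every t ∈ FOLLOW(<C>) = {t}.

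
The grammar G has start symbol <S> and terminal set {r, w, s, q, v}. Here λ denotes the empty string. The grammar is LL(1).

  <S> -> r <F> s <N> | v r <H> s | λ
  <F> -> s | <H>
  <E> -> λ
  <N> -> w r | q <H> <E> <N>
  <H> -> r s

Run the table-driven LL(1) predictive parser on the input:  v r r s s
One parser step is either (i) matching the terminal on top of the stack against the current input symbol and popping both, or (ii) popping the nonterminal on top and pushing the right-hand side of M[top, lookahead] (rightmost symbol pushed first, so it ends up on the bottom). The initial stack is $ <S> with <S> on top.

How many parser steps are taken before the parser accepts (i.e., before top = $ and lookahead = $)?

step 1: stack=$ <S>  input=v r r s s $  — expand <S> -> v r <H> s
step 2: stack=$ s <H> r v  input=v r r s s $  — match v
step 3: stack=$ s <H> r  input=r r s s $  — match r
step 4: stack=$ s <H>  input=r s s $  — expand <H> -> r s
step 5: stack=$ s s r  input=r s s $  — match r
step 6: stack=$ s s  input=s s $  — match s
step 7: stack=$ s  input=s $  — match s
Accept reached after 7 steps.

7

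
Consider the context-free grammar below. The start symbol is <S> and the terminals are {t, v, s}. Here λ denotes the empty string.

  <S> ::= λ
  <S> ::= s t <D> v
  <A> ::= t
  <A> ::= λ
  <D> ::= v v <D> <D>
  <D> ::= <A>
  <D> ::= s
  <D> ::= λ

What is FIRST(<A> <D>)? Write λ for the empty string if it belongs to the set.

{λ, s, t, v}

FIRST(<S>): from <S>::=λ we get {λ}; from <S>::=s t <D> v we get {s}. So FIRST(<S>) = {λ, s}.
FIRST(<A>): from <A>::=t we get {t}; from <A>::=λ we get {λ}. So FIRST(<A>) = {λ, t}.
FIRST(<D>): from <D>::=v v <D> <D> we get {v}; from <D>::=<A> we get {λ, t}; from <D>::=s we get {s}; from <D>::=λ we get {λ}. So FIRST(<D>) = {λ, s, t, v}.
FIRST(<A> <D>): take FIRST of each symbol in turn, carrying on past any symbol whose FIRST contains λ; result {λ, s, t, v}.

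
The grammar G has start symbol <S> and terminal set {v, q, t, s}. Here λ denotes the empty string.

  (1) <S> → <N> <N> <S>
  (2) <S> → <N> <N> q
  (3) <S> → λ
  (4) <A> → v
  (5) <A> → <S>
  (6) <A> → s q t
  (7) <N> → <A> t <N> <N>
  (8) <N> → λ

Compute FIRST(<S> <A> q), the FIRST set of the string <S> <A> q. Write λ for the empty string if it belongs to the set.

{q, s, t, v}

FIRST(<S>) = {λ, q, s, t, v}  (via <N> <N> <S>, <N> <N> q)
FIRST(<A>) = {λ, q, s, t, v}  (via <S>)
FIRST(<N>) = {λ, q, s, t, v}  (via <A> t <N> <N>)
FIRST(<S> <A> q): take FIRST of each symbol in turn, carrying on past any symbol whose FIRST contains λ; result {q, s, t, v}.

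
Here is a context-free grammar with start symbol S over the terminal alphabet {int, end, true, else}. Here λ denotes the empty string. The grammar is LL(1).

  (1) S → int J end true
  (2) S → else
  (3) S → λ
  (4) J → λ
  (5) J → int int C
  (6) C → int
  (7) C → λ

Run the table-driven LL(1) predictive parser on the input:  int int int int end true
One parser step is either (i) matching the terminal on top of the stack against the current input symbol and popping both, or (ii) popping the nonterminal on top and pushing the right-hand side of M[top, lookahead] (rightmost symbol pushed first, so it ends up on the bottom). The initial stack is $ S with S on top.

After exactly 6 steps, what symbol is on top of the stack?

int

step 1: stack=$ S  input=int int int int end true $  — expand S → int J end true
step 2: stack=$ true end J int  input=int int int int end true $  — match int
step 3: stack=$ true end J  input=int int int end true $  — expand J → int int C
step 4: stack=$ true end C int int  input=int int int end true $  — match int
step 5: stack=$ true end C int  input=int int end true $  — match int
step 6: stack=$ true end C  input=int end true $  — expand C → int
Stack after step 6: $ true end int (top = int).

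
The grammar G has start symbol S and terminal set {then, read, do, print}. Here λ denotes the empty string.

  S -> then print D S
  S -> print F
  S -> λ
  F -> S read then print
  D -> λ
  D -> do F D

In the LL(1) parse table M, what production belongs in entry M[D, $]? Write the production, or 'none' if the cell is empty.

D -> λ

FIRST(S) = {λ, print, then}
FIRST(D) = {λ, do}
FIRST(F) = {print, read, then}  (via S read then print)
FOLLOW(S) includes $ since S is the start symbol.
FOLLOW(S): in S->then print D S, the suffix after S is empty (adds nothing new); in F->S read then print, S is followed by read then print with FIRST {read}. Thus FOLLOW(S) = {$, read}.
FOLLOW(D): in S->then print D S, D is followed by S with FIRST {λ, print, then}; in S->then print D S, the suffix after D is nullable, so FOLLOW(D) ⊇ FOLLOW(S) = {$, read}; in D->do F D, the suffix after D is empty (adds nothing new). Thus FOLLOW(D) = {$, print, read, then}.
For D -> λ: FIRST(λ) = {λ}, so it goes in M[D, t] for t ∈ {}; since λ ∈ FIRST, also for every t ∈ FOLLOW(D) = {$, print, read, then}.
For D -> do F D: FIRST(do F D) = {do}, so it goes in M[D, t] for t ∈ {do}.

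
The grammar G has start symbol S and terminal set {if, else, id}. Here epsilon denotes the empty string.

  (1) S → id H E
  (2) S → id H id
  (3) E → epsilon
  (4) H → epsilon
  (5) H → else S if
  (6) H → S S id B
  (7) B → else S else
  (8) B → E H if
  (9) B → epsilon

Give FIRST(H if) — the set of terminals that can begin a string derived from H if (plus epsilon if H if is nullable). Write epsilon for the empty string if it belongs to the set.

{else, id, if}

FIRST(S): from S→id H E we get {id}; from S→id H id we get {id}. So FIRST(S) = {id}.
FIRST(E): from E→epsilon we get {epsilon}. So FIRST(E) = {epsilon}.
FIRST(H): from H→epsilon we get {epsilon}; from H→else S if we get {else}; from H→S S id B we get {id}. So FIRST(H) = {epsilon, else, id}.
FIRST(B): from B→else S else we get {else}; from B→E H if we get {else, id, if}; from B→epsilon we get {epsilon}. So FIRST(B) = {epsilon, else, id, if}.
FIRST(H if): take FIRST of each symbol in turn, carrying on past any symbol whose FIRST contains epsilon; result {else, id, if}.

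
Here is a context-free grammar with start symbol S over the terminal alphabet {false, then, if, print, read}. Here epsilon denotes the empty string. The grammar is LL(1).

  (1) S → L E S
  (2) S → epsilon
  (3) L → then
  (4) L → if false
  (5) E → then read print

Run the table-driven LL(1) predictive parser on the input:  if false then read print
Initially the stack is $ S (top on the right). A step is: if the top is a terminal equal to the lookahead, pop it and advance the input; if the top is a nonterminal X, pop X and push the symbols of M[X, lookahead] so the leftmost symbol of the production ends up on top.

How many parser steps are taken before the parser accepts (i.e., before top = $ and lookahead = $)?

9

step 1: stack=$ S  input=if false then read print $  — expand S → L E S
step 2: stack=$ S E L  input=if false then read print $  — expand L → if false
step 3: stack=$ S E false if  input=if false then read print $  — match if
step 4: stack=$ S E false  input=false then read print $  — match false
step 5: stack=$ S E  input=then read print $  — expand E → then read print
step 6: stack=$ S print read then  input=then read print $  — match then
step 7: stack=$ S print read  input=read print $  — match read
step 8: stack=$ S print  input=print $  — match print
step 9: stack=$ S  input=$  — expand S → epsilon
Accept reached after 9 steps.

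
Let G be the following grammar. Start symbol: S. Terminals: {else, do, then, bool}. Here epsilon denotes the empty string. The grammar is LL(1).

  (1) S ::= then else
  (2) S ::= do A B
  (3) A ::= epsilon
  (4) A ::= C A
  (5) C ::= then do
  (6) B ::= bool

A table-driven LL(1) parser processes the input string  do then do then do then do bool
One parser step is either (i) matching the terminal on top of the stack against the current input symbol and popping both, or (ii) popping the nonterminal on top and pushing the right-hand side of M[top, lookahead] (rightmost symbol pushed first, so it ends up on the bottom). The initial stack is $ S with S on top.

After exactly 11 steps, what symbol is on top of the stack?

C

      Stack          Input                              Action
   1  $ S            do then do then do then do bool $  expand S ::= do A B
   2  $ B A do       do then do then do then do bool $  match do
   3  $ B A          then do then do then do bool $     expand A ::= C A
   4  $ B A C        then do then do then do bool $     expand C ::= then do
   5  $ B A do then  then do then do then do bool $     match then
   6  $ B A do       do then do then do bool $          match do
   7  $ B A          then do then do bool $             expand A ::= C A
   8  $ B A C        then do then do bool $             expand C ::= then do
   9  $ B A do then  then do then do bool $             match then
  10  $ B A do       do then do bool $                  match do
  11  $ B A          then do bool $                     expand A ::= C A
Stack after step 11: $ B A C (top = C).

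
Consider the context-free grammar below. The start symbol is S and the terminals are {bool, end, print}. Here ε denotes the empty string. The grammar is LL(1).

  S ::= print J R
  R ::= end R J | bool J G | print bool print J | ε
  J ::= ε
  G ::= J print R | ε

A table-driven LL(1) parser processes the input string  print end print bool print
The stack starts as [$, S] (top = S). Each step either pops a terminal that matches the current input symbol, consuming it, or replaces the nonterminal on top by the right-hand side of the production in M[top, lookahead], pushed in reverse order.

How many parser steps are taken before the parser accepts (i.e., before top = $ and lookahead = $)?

step 1: stack=$ S  input=print end print bool print $  — expand S ::= print J R
step 2: stack=$ R J print  input=print end print bool print $  — match print
step 3: stack=$ R J  input=end print bool print $  — expand J ::= ε
step 4: stack=$ R  input=end print bool print $  — expand R ::= end R J
step 5: stack=$ J R end  input=end print bool print $  — match end
step 6: stack=$ J R  input=print bool print $  — expand R ::= print bool print J
step 7: stack=$ J J print bool print  input=print bool print $  — match print
step 8: stack=$ J J print bool  input=bool print $  — match bool
step 9: stack=$ J J print  input=print $  — match print
step 10: stack=$ J J  input=$  — expand J ::= ε
step 11: stack=$ J  input=$  — expand J ::= ε
Accept reached after 11 steps.

11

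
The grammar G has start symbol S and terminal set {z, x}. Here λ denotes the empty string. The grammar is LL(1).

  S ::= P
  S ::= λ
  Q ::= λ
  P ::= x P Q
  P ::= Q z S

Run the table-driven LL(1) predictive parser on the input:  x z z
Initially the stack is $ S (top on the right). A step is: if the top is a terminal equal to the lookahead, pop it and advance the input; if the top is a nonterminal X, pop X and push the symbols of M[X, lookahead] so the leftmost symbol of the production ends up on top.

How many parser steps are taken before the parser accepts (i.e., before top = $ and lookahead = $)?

12

      Stack      Input    Action
   1  $ S        x z z $  expand S ::= P
   2  $ P        x z z $  expand P ::= x P Q
   3  $ Q P x    x z z $  match x
   4  $ Q P      z z $    expand P ::= Q z S
   5  $ Q S z Q  z z $    expand Q ::= λ
   6  $ Q S z    z z $    match z
   7  $ Q S      z $      expand S ::= P
   8  $ Q P      z $      expand P ::= Q z S
   9  $ Q S z Q  z $      expand Q ::= λ
  10  $ Q S z    z $      match z
  11  $ Q S      $        expand S ::= λ
  12  $ Q        $        expand Q ::= λ
Accept reached after 12 steps.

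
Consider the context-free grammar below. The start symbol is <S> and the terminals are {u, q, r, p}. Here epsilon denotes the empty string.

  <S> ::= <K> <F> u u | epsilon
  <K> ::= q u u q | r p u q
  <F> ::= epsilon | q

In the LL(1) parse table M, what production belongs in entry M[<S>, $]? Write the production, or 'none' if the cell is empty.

<S> ::= epsilon

FIRST(<K>) = {q, r}
FIRST(<F>) = {epsilon, q}
FIRST(<S>) = {epsilon, q, r}  (via <K> <F> u u)
FOLLOW(<S>) includes $ since <S> is the start symbol.
FOLLOW(<S>): <S> appears on no right-hand side. Thus FOLLOW(<S>) = {$}.
For <S> ::= <K> <F> u u: FIRST(<K> <F> u u) = {q, r}, so it goes in M[<S>, t] for t ∈ {q, r}.
For <S> ::= epsilon: FIRST(epsilon) = {epsilon}, so it goes in M[<S>, t] for t ∈ {}; since epsilon ∈ FIRST, also for every t ∈ FOLLOW(<S>) = {$}.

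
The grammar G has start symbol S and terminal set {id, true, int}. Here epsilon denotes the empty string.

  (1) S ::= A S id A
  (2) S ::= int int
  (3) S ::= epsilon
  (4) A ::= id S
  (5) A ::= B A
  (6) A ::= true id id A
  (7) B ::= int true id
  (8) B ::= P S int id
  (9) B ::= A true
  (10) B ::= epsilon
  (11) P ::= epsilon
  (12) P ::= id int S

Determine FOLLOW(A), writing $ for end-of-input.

FIRST(P) = {epsilon, id}
FIRST(S) = {epsilon, id, int, true}  (via A S id A)
FIRST(A) = {id, int, true}  (via B A)
FIRST(B) = {epsilon, id, int, true}  (via P S int id, A true)
FOLLOW(S) includes $ since S is the start symbol.
FOLLOW(B): in A::=B A, B is followed by A with FIRST {id, int, true}. Thus FOLLOW(B) = {id, int, true}.
FOLLOW(P): in B::=P S int id, P is followed by S int id with FIRST {id, int, true}. Thus FOLLOW(P) = {id, int, true}.
FOLLOW(S): in S::=A S id A, S is followed by id A with FIRST {id}; in A::=id S, the suffix after S is empty, so FOLLOW(S) ⊇ FOLLOW(A) = {$, id, int, true}; in B::=P S int id, S is followed by int id with FIRST {int}; in P::=id int S, the suffix after S is empty, so FOLLOW(S) ⊇ FOLLOW(P) = {id, int, true}. Thus FOLLOW(S) = {$, id, int, true}.
FOLLOW(A): in S::=A S id A (occurrence 1), A is followed by S id A with FIRST {id, int, true}; in S::=A S id A (occurrence 2), the suffix after A is empty, so FOLLOW(A) ⊇ FOLLOW(S) = {$, id, int, true}; in A::=B A, the suffix after A is empty (adds nothing new); in A::=true id id A, the suffix after A is empty (adds nothing new); in B::=A true, A is followed by true with FIRST {true}. Thus FOLLOW(A) = {$, id, int, true}.

{$, id, int, true}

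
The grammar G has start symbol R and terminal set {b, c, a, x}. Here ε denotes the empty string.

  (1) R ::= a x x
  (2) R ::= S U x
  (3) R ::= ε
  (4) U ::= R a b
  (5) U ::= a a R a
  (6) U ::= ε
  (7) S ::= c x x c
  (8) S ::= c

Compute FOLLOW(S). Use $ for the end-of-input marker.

FIRST(S): from S::=c x x c we get {c}; from S::=c we get {c}. So FIRST(S) = {c}.
FIRST(R): from R::=a x x we get {a}; from R::=S U x we get {c}; from R::=ε we get {ε}. So FIRST(R) = {ε, a, c}.
FIRST(U): from U::=R a b we get {a, c}; from U::=a a R a we get {a}; from U::=ε we get {ε}. So FIRST(U) = {ε, a, c}.
FOLLOW(R) includes $ since R is the start symbol.
FOLLOW(R): in U::=R a b, R is followed by a b with FIRST {a}; in U::=a a R a, R is followed by a with FIRST {a}. Thus FOLLOW(R) = {$, a}.
FOLLOW(U): in R::=S U x, U is followed by x with FIRST {x}. Thus FOLLOW(U) = {x}.
FOLLOW(S): in R::=S U x, S is followed by U x with FIRST {a, c, x}. Thus FOLLOW(S) = {a, c, x}.

{a, c, x}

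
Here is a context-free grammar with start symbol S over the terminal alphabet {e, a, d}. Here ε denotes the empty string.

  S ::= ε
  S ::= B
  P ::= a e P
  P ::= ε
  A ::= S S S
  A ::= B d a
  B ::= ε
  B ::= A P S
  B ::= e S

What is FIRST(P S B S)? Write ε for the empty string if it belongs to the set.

FIRST(P) = {ε, a}
FIRST(S) = {ε, a, d, e}  (via B)
FIRST(A) = {ε, a, d, e}  (via S S S, B d a)
FIRST(B) = {ε, a, d, e}  (via A P S)
FIRST(P S B S): take FIRST of each symbol in turn, carrying on past any symbol whose FIRST contains ε; result {ε, a, d, e}.

{ε, a, d, e}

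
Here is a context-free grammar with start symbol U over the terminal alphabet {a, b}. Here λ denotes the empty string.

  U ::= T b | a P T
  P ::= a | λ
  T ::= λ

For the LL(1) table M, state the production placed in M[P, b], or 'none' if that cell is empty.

FIRST(P) = {λ, a}
FIRST(T) = {λ}
FIRST(U) = {a, b}  (via T b)
FOLLOW(U) includes $ since U is the start symbol.
FOLLOW(U): U appears on no right-hand side. Thus FOLLOW(U) = {$}.
FOLLOW(P): in U::=a P T, P is followed by T with FIRST {λ}; in U::=a P T, the suffix after P is nullable, so FOLLOW(P) ⊇ FOLLOW(U) = {$}. Thus FOLLOW(P) = {$}.
For P ::= a: FIRST(a) = {a}, so it goes in M[P, t] for t ∈ {a}.
For P ::= λ: FIRST(λ) = {λ}, so it goes in M[P, t] for t ∈ {}; since λ ∈ FIRST, also for every t ∈ FOLLOW(P) = {$}.
None of these place a production in M[P, b].

none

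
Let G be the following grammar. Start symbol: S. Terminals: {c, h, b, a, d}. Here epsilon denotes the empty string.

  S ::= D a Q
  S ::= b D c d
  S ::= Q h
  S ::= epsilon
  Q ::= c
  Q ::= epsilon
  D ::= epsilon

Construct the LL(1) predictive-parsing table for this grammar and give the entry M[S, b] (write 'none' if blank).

S ::= b D c d

FIRST(Q): from Q::=c we get {c}; from Q::=epsilon we get {epsilon}. So FIRST(Q) = {epsilon, c}.
FIRST(D): from D::=epsilon we get {epsilon}. So FIRST(D) = {epsilon}.
FIRST(S): from S::=D a Q we get {a}; from S::=b D c d we get {b}; from S::=Q h we get {c, h}; from S::=epsilon we get {epsilon}. So FIRST(S) = {epsilon, a, b, c, h}.
FOLLOW(S) includes $ since S is the start symbol.
FOLLOW(S): S appears on no right-hand side. Thus FOLLOW(S) = {$}.
For S ::= D a Q: FIRST(D a Q) = {a}, so it goes in M[S, t] for t ∈ {a}.
For S ::= b D c d: FIRST(b D c d) = {b}, so it goes in M[S, t] for t ∈ {b}.
For S ::= Q h: FIRST(Q h) = {c, h}, so it goes in M[S, t] for t ∈ {c, h}.
For S ::= epsilon: FIRST(epsilon) = {epsilon}, so it goes in M[S, t] for t ∈ {}; since epsilon ∈ FIRST, also for every t ∈ FOLLOW(S) = {$}.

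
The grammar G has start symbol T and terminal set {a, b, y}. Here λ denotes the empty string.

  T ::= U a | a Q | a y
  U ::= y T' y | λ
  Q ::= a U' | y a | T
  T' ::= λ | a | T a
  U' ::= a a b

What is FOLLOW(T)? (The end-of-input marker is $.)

{$, a}

FIRST(U) = {λ, y}
FIRST(U') = {a}
FIRST(T) = {a, y}  (via U a)
FIRST(Q) = {a, y}  (via T)
FIRST(T') = {λ, a, y}  (via T a)
FOLLOW(T) includes $ since T is the start symbol.
FOLLOW(U): in T::=U a, U is followed by a with FIRST {a}. Thus FOLLOW(U) = {a}.
FOLLOW(T'): in U::=y T' y, T' is followed by y with FIRST {y}. Thus FOLLOW(T') = {y}.
FOLLOW(T): in Q::=T, the suffix after T is empty, so FOLLOW(T) ⊇ FOLLOW(Q) = {$, a}; in T'::=T a, T is followed by a with FIRST {a}. Thus FOLLOW(T) = {$, a}.
FOLLOW(Q): in T::=a Q, the suffix after Q is empty, so FOLLOW(Q) ⊇ FOLLOW(T) = {$, a}. Thus FOLLOW(Q) = {$, a}.
FOLLOW(U'): in Q::=a U', the suffix after U' is empty, so FOLLOW(U') ⊇ FOLLOW(Q) = {$, a}. Thus FOLLOW(U') = {$, a}.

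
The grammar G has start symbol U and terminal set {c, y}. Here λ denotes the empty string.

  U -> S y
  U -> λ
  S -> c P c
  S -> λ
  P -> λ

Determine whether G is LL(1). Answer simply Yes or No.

FIRST(U) = {λ, c, y}
FIRST(S) = {λ, c}
FIRST(P) = {λ}
FOLLOW(U) = {$}
FOLLOW(S) = {y}
FOLLOW(P) = {c}
Each cell of M receives at most one production.

Yes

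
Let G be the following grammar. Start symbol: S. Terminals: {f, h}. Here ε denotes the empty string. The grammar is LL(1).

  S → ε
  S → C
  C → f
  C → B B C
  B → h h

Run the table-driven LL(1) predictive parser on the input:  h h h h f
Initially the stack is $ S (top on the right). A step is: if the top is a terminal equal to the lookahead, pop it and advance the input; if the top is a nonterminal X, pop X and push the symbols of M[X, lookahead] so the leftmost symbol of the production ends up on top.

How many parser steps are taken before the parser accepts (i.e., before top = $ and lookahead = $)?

step 1: stack=$ S  input=h h h h f $  — expand S → C
step 2: stack=$ C  input=h h h h f $  — expand C → B B C
step 3: stack=$ C B B  input=h h h h f $  — expand B → h h
step 4: stack=$ C B h h  input=h h h h f $  — match h
step 5: stack=$ C B h  input=h h h f $  — match h
step 6: stack=$ C B  input=h h f $  — expand B → h h
step 7: stack=$ C h h  input=h h f $  — match h
step 8: stack=$ C h  input=h f $  — match h
step 9: stack=$ C  input=f $  — expand C → f
step 10: stack=$ f  input=f $  — match f
Accept reached after 10 steps.

10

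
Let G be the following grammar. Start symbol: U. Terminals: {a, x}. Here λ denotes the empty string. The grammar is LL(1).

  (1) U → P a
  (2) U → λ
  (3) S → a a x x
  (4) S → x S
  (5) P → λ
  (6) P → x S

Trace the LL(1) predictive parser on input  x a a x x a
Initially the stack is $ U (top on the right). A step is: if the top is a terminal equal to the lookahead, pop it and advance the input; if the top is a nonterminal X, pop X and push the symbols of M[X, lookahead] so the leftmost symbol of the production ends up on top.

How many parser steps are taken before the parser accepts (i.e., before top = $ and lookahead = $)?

     Stack        Input          Action
  1  $ U          x a a x x a $  expand U → P a
  2  $ a P        x a a x x a $  expand P → x S
  3  $ a S x      x a a x x a $  match x
  4  $ a S        a a x x a $    expand S → a a x x
  5  $ a x x a a  a a x x a $    match a
  6  $ a x x a    a x x a $      match a
  7  $ a x x      x x a $        match x
  8  $ a x        x a $          match x
  9  $ a          a $            match a
Accept reached after 9 steps.

9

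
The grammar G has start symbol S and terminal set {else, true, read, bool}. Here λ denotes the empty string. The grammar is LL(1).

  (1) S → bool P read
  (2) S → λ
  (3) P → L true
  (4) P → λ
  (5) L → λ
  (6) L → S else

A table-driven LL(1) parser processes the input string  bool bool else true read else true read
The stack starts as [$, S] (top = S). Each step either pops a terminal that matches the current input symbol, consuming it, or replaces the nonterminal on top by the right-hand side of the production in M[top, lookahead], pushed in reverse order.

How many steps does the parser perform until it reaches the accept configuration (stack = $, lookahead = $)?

      Stack                              Input                                      Action
   1  $ S                                bool bool else true read else true read $  expand S → bool P read
   2  $ read P bool                      bool bool else true read else true read $  match bool
   3  $ read P                           bool else true read else true read $       expand P → L true
   4  $ read true L                      bool else true read else true read $       expand L → S else
   5  $ read true else S                 bool else true read else true read $       expand S → bool P read
   6  $ read true else read P bool       bool else true read else true read $       match bool
   7  $ read true else read P            else true read else true read $            expand P → L true
   8  $ read true else read true L       else true read else true read $            expand L → S else
   9  $ read true else read true else S  else true read else true read $            expand S → λ
  10  $ read true else read true else    else true read else true read $            match else
  11  $ read true else read true         true read else true read $                 match true
  12  $ read true else read              read else true read $                      match read
  13  $ read true else                   else true read $                           match else
  14  $ read true                        true read $                                match true
  15  $ read                             read $                                     match read
Accept reached after 15 steps.

15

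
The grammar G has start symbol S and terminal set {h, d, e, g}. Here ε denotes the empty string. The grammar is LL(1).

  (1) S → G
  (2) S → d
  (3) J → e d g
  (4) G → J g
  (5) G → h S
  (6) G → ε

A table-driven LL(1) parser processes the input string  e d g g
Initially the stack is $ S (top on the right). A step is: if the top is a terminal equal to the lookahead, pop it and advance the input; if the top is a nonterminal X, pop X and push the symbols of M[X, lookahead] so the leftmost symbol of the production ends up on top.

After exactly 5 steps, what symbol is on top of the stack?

step 1: stack=$ S  input=e d g g $  — expand S → G
step 2: stack=$ G  input=e d g g $  — expand G → J g
step 3: stack=$ g J  input=e d g g $  — expand J → e d g
step 4: stack=$ g g d e  input=e d g g $  — match e
step 5: stack=$ g g d  input=d g g $  — match d
Stack after step 5: $ g g (top = g).

g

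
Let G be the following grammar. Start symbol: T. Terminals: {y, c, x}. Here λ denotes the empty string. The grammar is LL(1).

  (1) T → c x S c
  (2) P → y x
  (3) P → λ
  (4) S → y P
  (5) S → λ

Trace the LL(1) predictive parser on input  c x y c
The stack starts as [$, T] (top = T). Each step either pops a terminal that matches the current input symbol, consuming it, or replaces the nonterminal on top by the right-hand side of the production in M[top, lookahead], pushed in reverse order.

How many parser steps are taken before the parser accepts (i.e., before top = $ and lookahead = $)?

7

     Stack      Input      Action
  1  $ T        c x y c $  expand T → c x S c
  2  $ c S x c  c x y c $  match c
  3  $ c S x    x y c $    match x
  4  $ c S      y c $      expand S → y P
  5  $ c P y    y c $      match y
  6  $ c P      c $        expand P → λ
  7  $ c        c $        match c
Accept reached after 7 steps.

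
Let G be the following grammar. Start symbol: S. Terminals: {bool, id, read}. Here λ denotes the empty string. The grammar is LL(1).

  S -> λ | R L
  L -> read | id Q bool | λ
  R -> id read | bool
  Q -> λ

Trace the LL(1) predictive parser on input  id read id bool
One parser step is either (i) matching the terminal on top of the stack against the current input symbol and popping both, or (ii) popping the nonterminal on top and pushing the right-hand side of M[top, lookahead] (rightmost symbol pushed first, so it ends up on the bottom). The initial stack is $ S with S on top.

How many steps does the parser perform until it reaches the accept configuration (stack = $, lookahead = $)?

step 1: stack=$ S  input=id read id bool $  — expand S -> R L
step 2: stack=$ L R  input=id read id bool $  — expand R -> id read
step 3: stack=$ L read id  input=id read id bool $  — match id
step 4: stack=$ L read  input=read id bool $  — match read
step 5: stack=$ L  input=id bool $  — expand L -> id Q bool
step 6: stack=$ bool Q id  input=id bool $  — match id
step 7: stack=$ bool Q  input=bool $  — expand Q -> λ
step 8: stack=$ bool  input=bool $  — match bool
Accept reached after 8 steps.

8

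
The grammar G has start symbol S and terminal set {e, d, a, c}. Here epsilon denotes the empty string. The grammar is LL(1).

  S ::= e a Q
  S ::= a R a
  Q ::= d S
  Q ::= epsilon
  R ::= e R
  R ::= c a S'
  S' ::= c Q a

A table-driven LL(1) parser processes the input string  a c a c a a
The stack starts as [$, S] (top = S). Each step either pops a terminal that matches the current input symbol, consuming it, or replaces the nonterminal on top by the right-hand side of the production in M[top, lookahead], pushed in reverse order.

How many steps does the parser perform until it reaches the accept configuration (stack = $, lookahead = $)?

step 1: stack=$ S  input=a c a c a a $  — expand S ::= a R a
step 2: stack=$ a R a  input=a c a c a a $  — match a
step 3: stack=$ a R  input=c a c a a $  — expand R ::= c a S'
step 4: stack=$ a S' a c  input=c a c a a $  — match c
step 5: stack=$ a S' a  input=a c a a $  — match a
step 6: stack=$ a S'  input=c a a $  — expand S' ::= c Q a
step 7: stack=$ a a Q c  input=c a a $  — match c
step 8: stack=$ a a Q  input=a a $  — expand Q ::= epsilon
step 9: stack=$ a a  input=a a $  — match a
step 10: stack=$ a  input=a $  — match a
Accept reached after 10 steps.

10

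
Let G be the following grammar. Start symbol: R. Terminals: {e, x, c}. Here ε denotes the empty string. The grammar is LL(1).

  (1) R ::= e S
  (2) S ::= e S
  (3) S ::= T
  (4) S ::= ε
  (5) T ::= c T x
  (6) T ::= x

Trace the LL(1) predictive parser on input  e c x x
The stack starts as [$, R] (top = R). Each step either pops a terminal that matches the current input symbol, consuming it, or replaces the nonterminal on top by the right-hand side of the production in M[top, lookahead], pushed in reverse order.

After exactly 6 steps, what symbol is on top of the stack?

x

     Stack    Input      Action
  1  $ R      e c x x $  expand R ::= e S
  2  $ S e    e c x x $  match e
  3  $ S      c x x $    expand S ::= T
  4  $ T      c x x $    expand T ::= c T x
  5  $ x T c  c x x $    match c
  6  $ x T    x x $      expand T ::= x
Stack after step 6: $ x x (top = x).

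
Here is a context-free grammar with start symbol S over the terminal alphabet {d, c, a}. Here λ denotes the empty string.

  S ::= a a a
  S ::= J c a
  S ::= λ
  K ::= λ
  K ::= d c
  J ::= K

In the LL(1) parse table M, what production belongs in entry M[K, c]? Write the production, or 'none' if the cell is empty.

FIRST(K): from K::=λ we get {λ}; from K::=d c we get {d}. So FIRST(K) = {λ, d}.
FIRST(J): from J::=K we get {λ, d}. So FIRST(J) = {λ, d}.
FIRST(S): from S::=a a a we get {a}; from S::=J c a we get {c, d}; from S::=λ we get {λ}. So FIRST(S) = {λ, a, c, d}.
FOLLOW(S) includes $ since S is the start symbol.
FOLLOW(J): in S::=J c a, J is followed by c a with FIRST {c}. Thus FOLLOW(J) = {c}.
FOLLOW(K): in J::=K, the suffix after K is empty, so FOLLOW(K) ⊇ FOLLOW(J) = {c}. Thus FOLLOW(K) = {c}.
For K ::= λ: FIRST(λ) = {λ}, so it goes in M[K, t] for t ∈ {}; since λ ∈ FIRST, also for every t ∈ FOLLOW(K) = {c}.
For K ::= d c: FIRST(d c) = {d}, so it goes in M[K, t] for t ∈ {d}.

K ::= λ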